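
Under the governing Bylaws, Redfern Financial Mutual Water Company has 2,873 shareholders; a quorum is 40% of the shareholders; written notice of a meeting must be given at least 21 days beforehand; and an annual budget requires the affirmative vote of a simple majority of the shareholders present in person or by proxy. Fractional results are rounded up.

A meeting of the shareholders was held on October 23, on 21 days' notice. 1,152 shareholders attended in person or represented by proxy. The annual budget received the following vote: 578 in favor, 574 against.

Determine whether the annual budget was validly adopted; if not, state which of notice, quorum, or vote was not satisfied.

Valid — all requirements satisfied.

Notice: 21 days given; 21 required. Satisfied.
Quorum: 40% of 2,873 = 1,149.20, rounded up to 1,150; 1,152 present. Satisfied.
Vote: requires a majority of those present (1,152); a majority of 1152 is 577, so 577 needed; 578 in favor. Satisfied.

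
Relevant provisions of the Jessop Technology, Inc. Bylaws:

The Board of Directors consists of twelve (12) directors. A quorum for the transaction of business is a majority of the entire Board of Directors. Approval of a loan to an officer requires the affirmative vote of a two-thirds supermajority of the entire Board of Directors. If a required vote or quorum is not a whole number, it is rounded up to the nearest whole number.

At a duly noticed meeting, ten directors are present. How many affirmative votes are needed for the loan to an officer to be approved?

The loan to an officer requires two-thirds of the entire Board of Directors (12).
2/3 of 12 = 8.

8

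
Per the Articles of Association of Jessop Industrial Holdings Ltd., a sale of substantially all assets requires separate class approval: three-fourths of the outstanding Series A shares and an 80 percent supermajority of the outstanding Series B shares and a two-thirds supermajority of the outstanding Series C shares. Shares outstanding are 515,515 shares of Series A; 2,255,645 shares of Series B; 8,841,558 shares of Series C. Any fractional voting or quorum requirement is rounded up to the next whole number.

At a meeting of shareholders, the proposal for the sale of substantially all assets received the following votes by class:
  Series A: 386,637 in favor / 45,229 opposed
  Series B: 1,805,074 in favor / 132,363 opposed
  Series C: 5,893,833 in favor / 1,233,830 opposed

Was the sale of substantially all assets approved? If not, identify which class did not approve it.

Not approved — the Series C shares did not give the required vote.

Series A: 3/4 of 515515 = 386636.25, rounded up to 386637; 386,637 required, 386,637 in favor — approved.
Series B: 4/5 of 2255645 = 1804516; 1,804,516 required, 1,805,074 in favor — approved.
Series C: 2/3 of 8841558 = 5894372; 5,894,372 required, 5,893,833 in favor — not approved.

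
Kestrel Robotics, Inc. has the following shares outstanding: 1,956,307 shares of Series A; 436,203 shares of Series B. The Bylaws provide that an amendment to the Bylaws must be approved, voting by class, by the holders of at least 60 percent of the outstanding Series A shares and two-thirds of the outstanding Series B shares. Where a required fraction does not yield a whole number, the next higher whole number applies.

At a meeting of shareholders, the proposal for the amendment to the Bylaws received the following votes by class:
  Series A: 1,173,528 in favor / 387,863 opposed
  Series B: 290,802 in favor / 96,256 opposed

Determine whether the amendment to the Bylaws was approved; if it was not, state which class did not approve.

Not approved — the Series A shares did not give the required vote.

Series A: 3/5 of 1956307 = 1173784.20, rounded up to 1173785; 1,173,785 required, 1,173,528 in favor — not approved.
Series B: 2/3 of 436203 = 290802; 290,802 required, 290,802 in favor — approved.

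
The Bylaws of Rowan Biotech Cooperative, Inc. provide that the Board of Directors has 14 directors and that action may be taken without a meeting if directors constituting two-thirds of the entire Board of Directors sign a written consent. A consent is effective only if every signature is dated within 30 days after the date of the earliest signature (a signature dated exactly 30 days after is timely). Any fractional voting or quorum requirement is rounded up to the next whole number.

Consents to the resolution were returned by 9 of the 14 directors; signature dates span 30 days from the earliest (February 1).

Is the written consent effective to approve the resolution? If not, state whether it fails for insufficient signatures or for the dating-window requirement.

Not effective — insufficient signatures.

Signatures required: two-thirds of 14 — 2/3 of 14 = 9.33, rounded up to 10, so 10 needed; 9 signed. Insufficient.
Dating window: the latest signature is 30 days after the earliest; the limit is 30 days. Within the window.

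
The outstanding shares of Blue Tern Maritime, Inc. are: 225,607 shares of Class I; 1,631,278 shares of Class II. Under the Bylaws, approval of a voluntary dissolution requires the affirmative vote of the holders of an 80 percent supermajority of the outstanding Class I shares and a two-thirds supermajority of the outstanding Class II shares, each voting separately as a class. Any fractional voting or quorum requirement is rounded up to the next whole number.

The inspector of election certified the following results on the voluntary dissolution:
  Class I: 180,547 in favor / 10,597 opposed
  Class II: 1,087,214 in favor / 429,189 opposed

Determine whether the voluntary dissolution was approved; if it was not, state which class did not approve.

Not approved — the Class II shares did not give the required vote.

Class I: 4/5 of 225607 = 180485.60, rounded up to 180486; 180,486 required, 180,547 in favor — approved.
Class II: 2/3 of 1631278 = 1087518.67, rounded up to 1087519; 1,087,519 required, 1,087,214 in favor — not approved.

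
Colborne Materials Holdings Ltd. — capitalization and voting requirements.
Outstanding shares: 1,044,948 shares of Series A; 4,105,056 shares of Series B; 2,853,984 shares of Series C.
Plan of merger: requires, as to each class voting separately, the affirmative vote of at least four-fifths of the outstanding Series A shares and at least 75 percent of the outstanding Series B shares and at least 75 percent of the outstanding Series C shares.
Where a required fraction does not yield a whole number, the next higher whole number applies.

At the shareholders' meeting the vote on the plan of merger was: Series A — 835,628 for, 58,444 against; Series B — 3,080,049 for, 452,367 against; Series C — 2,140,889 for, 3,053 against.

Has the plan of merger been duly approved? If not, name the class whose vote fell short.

Series A: 4/5 of 1044948 = 835958.40, rounded up to 835959; 835,959 required, 835,628 in favor — not approved.
Series B: 3/4 of 4105056 = 3078792; 3,078,792 required, 3,080,049 in favor — approved.
Series C: 3/4 of 2853984 = 2140488; 2,140,488 required, 2,140,889 in favor — approved.

Not approved — the Series A shares did not give the required vote.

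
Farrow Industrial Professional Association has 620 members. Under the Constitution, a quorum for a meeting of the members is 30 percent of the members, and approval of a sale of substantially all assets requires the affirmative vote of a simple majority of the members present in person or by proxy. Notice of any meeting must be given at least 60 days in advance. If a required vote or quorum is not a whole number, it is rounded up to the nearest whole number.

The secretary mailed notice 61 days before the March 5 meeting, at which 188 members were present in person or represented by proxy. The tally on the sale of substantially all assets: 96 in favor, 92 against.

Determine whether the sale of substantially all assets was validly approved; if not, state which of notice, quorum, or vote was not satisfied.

Notice: 61 days given; 60 required. Satisfied.
Quorum: 30% of 620 = 186; 188 present. Satisfied.
Vote: requires a majority of those present (188); a majority of 188 is 95, so 95 needed; 96 in favor. Satisfied.

Valid — all requirements satisfied.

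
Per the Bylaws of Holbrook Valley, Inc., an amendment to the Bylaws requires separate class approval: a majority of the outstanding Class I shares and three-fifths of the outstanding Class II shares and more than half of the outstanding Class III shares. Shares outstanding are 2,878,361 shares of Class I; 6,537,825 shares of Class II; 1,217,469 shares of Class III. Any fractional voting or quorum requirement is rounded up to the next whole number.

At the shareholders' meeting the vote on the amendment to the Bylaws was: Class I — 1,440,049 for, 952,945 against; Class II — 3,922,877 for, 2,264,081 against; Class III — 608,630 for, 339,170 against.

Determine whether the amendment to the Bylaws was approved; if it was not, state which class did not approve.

Class I: a majority of 2878361 is 1439181; 1,439,181 required, 1,440,049 in favor — approved.
Class II: 3/5 of 6537825 = 3922695; 3,922,695 required, 3,922,877 in favor — approved.
Class III: a majority of 1217469 is 608735; 608,735 required, 608,630 in favor — not approved.

Not approved — the Class III shares did not give the required vote.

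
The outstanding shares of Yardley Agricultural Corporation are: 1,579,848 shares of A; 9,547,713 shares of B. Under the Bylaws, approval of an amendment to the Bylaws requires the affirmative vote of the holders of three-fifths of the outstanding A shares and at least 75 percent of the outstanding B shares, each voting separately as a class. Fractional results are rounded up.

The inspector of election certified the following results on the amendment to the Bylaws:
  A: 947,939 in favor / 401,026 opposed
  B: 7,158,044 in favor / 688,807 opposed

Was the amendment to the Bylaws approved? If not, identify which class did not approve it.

A: 3/5 of 1579848 = 947908.80, rounded up to 947909; 947,909 required, 947,939 in favor — approved.
B: 3/4 of 9547713 = 7160784.75, rounded up to 7160785; 7,160,785 required, 7,158,044 in favor — not approved.

Not approved — the B shares did not give the required vote.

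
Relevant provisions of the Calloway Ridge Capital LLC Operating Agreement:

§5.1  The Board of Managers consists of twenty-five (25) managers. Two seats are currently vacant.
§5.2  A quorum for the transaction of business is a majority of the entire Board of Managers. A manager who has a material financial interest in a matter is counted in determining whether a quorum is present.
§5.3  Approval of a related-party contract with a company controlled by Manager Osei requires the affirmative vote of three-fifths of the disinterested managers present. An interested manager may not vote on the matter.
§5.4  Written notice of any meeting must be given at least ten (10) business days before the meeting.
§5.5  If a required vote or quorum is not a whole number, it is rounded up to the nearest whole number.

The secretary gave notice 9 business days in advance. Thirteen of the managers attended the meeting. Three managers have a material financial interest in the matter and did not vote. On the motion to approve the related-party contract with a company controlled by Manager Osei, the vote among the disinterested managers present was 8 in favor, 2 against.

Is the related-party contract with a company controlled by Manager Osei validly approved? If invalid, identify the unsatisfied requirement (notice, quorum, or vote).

Notice: 9 business days given; 10 required (9 < 10). Not satisfied.
Quorum: 13 present (interested managers count toward quorum); quorum is 13. Satisfied.
Vote: the related-party contract with a company controlled by Manager Osei requires three-fifths of the disinterested managers present (13 − 3 = 10). 3/5 of 10 = 6, so 6 affirmative votes are needed; 8 voted in favor. Satisfied.

Invalid — notice requirement not satisfied.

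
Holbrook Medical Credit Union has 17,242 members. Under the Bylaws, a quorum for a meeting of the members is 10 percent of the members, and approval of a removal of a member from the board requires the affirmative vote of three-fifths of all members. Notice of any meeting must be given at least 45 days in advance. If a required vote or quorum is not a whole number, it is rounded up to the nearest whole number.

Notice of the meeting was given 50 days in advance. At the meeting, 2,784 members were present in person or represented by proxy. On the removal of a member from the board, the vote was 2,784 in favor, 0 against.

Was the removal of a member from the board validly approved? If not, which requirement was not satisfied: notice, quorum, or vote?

Invalid — vote requirement not satisfied.

Notice: 50 days given; 45 required. Satisfied.
Quorum: 10% of 17,242 = 1,724.20, rounded up to 1,725; 2,784 present. Satisfied.
Vote: requires three-fifths of all members (17,242); 3/5 of 17242 = 10345.20, rounded up to 10346, so 10,346 needed; 2,784 in favor. Not satisfied.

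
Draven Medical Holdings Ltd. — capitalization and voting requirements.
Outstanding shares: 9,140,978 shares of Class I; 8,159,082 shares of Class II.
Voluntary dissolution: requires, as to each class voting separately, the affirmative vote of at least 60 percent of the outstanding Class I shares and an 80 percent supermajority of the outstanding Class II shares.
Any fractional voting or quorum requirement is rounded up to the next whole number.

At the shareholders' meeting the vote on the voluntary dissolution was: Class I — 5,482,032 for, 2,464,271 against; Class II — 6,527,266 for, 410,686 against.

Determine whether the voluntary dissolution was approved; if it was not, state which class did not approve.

Class I: 3/5 of 9140978 = 5484586.80, rounded up to 5484587; 5,484,587 required, 5,482,032 in favor — not approved.
Class II: 4/5 of 8159082 = 6527265.60, rounded up to 6527266; 6,527,266 required, 6,527,266 in favor — approved.

Not approved — the Class I shares did not give the required vote.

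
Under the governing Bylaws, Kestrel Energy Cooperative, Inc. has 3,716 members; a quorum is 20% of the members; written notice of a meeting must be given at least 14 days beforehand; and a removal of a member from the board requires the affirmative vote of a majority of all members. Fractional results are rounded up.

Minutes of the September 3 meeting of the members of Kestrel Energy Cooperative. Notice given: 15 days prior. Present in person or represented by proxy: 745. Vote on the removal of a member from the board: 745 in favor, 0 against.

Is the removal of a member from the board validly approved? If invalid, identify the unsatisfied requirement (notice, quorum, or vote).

Notice: 15 days given; 14 required. Satisfied.
Quorum: 20% of 3,716 = 743.20, rounded up to 744; 745 present. Satisfied.
Vote: requires a majority of all members (3,716); a majority of 3716 is 1859, so 1,859 needed; 745 in favor. Not satisfied.

Invalid — vote requirement not satisfied.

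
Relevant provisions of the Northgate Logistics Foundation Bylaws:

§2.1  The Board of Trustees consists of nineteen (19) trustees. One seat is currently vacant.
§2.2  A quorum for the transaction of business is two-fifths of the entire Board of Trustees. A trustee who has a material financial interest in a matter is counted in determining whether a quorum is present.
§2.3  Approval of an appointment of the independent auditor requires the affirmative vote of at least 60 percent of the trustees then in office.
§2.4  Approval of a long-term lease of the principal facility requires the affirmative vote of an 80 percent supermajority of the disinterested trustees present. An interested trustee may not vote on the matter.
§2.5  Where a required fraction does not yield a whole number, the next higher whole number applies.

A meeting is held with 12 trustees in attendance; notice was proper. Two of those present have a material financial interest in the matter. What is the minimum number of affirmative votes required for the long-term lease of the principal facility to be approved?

The long-term lease of the principal facility requires four-fifths of the disinterested trustees present (12 − 2 = 10).
4/5 of 10 = 8.

8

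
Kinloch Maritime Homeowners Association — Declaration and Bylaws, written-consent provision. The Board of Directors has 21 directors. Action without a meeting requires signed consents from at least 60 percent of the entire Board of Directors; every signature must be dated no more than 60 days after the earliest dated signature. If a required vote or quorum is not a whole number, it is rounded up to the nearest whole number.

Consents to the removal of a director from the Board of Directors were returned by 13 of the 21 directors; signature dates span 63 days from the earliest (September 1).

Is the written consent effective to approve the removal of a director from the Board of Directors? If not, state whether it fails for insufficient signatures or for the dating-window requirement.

Signatures required: at least 60 percent of 21 — 3/5 of 21 = 12.60, rounded up to 13, so 13 needed; 13 signed. Sufficient.
Dating window: the latest signature is 63 days after the earliest; the limit is 60 days. Outside the window.

Not effective — dating-window requirement not satisfied.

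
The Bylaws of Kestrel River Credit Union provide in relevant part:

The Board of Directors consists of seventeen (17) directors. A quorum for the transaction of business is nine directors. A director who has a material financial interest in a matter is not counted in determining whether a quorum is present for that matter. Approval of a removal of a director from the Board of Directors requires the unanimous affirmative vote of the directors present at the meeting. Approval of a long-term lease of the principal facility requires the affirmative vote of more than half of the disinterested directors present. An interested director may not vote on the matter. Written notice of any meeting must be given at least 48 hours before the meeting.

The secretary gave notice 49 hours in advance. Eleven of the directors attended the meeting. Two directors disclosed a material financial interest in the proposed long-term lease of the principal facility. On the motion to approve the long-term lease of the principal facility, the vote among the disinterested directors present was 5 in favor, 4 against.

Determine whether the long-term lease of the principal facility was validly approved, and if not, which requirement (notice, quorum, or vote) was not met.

Notice: 49 hours given; 48 required (49 ≥ 48). Satisfied.
Quorum: 11 present, but the 2 interested directors do not count, leaving 9. Quorum is 9. Satisfied.
Vote: the long-term lease of the principal facility requires a majority of the disinterested directors present (11 − 2 = 9). A majority of 9 is 5, so 5 affirmative votes are needed; 5 voted in favor. Satisfied.

Valid — all requirements satisfied.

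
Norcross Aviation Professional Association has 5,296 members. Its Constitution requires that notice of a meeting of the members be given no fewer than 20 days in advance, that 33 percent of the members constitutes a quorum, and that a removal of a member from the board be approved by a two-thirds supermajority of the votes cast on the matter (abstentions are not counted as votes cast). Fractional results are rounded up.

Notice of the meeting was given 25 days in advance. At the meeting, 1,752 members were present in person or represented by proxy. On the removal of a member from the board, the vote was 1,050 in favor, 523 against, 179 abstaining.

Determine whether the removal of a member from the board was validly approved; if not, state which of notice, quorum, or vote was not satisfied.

Notice: 25 days given; 20 required. Satisfied.
Quorum: 33% of 5,296 = 1,747.68, rounded up to 1,748; 1,752 present. Satisfied.
Vote: requires two-thirds of the votes cast (1,752 − 179 abstaining = 1,573); 2/3 of 1573 = 1048.67, rounded up to 1049, so 1,049 needed; 1,050 in favor. Satisfied.

Valid — all requirements satisfied.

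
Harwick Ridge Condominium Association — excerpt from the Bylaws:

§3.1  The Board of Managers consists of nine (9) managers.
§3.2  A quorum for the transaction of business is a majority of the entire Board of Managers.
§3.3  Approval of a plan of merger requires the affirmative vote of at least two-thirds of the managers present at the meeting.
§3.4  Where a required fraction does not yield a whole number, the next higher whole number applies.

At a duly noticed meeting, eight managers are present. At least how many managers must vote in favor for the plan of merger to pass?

6

The plan of merger requires two-thirds of the managers present (8).
2/3 of 8 = 5.33, rounded up to 6.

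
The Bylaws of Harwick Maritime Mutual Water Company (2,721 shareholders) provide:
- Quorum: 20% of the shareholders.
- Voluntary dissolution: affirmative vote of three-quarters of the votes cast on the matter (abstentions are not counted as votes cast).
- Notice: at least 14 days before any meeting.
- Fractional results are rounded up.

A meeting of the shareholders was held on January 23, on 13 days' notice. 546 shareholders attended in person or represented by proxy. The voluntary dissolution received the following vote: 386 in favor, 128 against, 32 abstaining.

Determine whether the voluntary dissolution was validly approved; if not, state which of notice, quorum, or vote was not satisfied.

Invalid — notice requirement not satisfied.

Notice: 13 days given; 14 required. Not satisfied.
Quorum: 20% of 2,721 = 544.20, rounded up to 545; 546 present. Satisfied.
Vote: requires three-fourths of the votes cast (546 − 32 abstaining = 514); 3/4 of 514 = 385.50, rounded up to 386, so 386 needed; 386 in favor. Satisfied.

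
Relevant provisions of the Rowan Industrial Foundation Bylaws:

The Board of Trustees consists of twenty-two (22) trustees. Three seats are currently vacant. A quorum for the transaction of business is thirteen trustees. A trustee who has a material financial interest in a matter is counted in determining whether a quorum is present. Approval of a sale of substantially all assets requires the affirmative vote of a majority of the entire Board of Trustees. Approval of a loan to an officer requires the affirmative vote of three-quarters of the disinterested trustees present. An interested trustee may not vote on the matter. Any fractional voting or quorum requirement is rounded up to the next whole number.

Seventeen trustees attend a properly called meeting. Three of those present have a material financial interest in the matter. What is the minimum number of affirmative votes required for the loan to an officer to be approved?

11

The loan to an officer requires three-fourths of the disinterested trustees present (17 − 3 = 14).
3/4 of 14 = 10.50, rounded up to 11.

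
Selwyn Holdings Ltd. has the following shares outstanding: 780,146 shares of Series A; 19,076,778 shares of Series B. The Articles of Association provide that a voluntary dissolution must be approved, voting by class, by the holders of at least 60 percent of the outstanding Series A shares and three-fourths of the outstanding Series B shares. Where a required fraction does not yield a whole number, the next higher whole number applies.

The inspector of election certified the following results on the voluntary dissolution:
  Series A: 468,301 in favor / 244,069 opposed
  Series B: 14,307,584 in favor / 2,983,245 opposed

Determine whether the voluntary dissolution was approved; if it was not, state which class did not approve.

Approved — every class gave the required vote.

Series A: 3/5 of 780146 = 468087.60, rounded up to 468088; 468,088 required, 468,301 in favor — approved.
Series B: 3/4 of 19076778 = 14307583.50, rounded up to 14307584; 14,307,584 required, 14,307,584 in favor — approved.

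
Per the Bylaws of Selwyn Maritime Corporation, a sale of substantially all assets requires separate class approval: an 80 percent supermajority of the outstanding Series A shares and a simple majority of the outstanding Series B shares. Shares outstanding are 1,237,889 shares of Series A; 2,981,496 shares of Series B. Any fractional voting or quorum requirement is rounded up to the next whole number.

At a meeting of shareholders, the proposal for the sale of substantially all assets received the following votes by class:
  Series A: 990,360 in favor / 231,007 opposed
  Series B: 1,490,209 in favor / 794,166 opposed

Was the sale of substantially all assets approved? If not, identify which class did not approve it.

Not approved — the Series B shares did not give the required vote.

Series A: 4/5 of 1237889 = 990311.20, rounded up to 990312; 990,312 required, 990,360 in favor — approved.
Series B: a majority of 2981496 is 1490749; 1,490,749 required, 1,490,209 in favor — not approved.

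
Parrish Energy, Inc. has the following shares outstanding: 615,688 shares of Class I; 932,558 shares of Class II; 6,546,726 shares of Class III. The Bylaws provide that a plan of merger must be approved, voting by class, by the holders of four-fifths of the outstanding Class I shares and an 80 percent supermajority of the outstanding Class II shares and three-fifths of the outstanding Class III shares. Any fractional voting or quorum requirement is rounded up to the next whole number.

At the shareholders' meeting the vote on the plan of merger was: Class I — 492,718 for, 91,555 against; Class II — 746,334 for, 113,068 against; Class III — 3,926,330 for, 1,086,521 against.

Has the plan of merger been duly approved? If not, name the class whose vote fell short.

Not approved — the Class III shares did not give the required vote.

Class I: 4/5 of 615688 = 492550.40, rounded up to 492551; 492,551 required, 492,718 in favor — approved.
Class II: 4/5 of 932558 = 746046.40, rounded up to 746047; 746,047 required, 746,334 in favor — approved.
Class III: 3/5 of 6546726 = 3928035.60, rounded up to 3928036; 3,928,036 required, 3,926,330 in favor — not approved.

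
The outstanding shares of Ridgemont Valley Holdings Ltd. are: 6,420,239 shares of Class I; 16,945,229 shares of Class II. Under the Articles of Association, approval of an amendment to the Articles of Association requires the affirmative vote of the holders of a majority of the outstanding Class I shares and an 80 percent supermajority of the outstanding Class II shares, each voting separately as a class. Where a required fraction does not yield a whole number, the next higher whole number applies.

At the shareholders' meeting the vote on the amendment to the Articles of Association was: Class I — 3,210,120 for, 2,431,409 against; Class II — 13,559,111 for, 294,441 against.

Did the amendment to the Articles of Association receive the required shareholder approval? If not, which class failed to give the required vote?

Approved — every class gave the required vote.

Class I: a majority of 6420239 is 3210120; 3,210,120 required, 3,210,120 in favor — approved.
Class II: 4/5 of 16945229 = 13556183.20, rounded up to 13556184; 13,556,184 required, 13,559,111 in favor — approved.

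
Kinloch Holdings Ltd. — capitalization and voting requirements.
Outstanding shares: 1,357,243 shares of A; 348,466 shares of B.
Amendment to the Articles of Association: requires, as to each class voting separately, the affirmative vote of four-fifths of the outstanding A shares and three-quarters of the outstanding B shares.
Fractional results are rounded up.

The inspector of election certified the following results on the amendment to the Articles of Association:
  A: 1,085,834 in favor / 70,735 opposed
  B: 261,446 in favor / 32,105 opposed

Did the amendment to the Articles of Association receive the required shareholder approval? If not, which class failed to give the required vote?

A: 4/5 of 1357243 = 1085794.40, rounded up to 1085795; 1,085,795 required, 1,085,834 in favor — approved.
B: 3/4 of 348466 = 261349.50, rounded up to 261350; 261,350 required, 261,446 in favor — approved.

Approved — every class gave the required vote.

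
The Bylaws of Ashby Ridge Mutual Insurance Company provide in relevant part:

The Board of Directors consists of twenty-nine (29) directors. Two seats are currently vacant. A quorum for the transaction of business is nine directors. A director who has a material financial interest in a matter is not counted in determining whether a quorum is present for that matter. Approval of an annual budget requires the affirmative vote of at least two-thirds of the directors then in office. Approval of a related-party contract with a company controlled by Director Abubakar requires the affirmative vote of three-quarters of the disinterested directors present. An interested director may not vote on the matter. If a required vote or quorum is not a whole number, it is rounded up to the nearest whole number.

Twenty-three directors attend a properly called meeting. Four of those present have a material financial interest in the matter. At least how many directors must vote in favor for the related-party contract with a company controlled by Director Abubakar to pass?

The related-party contract with a company controlled by Director Abubakar requires three-fourths of the disinterested directors present (23 − 4 = 19).
3/4 of 19 = 14.25, rounded up to 15.

15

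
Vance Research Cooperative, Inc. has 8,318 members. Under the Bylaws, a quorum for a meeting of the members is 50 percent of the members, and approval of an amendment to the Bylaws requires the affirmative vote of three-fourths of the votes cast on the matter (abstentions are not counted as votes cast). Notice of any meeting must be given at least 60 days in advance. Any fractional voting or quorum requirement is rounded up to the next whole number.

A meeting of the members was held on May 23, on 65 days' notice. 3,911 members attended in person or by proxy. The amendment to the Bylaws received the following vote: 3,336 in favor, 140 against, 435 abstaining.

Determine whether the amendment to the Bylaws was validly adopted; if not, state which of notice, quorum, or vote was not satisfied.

Notice: 65 days given; 60 required. Satisfied.
Quorum: 50% of 8,318 = 4,159; 3,911 present. Not satisfied.
Vote: requires three-fourths of the votes cast (3,911 − 435 abstaining = 3,476); 3/4 of 3476 = 2607, so 2,607 needed; 3,336 in favor. Satisfied.

Invalid — quorum requirement not satisfied.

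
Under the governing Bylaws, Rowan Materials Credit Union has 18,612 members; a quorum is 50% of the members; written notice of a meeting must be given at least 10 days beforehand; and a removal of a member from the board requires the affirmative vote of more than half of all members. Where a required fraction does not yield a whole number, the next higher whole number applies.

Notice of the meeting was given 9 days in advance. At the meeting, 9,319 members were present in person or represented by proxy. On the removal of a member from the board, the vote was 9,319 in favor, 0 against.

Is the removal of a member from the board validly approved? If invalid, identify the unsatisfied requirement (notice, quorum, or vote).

Invalid — notice requirement not satisfied.

Notice: 9 days given; 10 required. Not satisfied.
Quorum: 50% of 18,612 = 9,306; 9,319 present. Satisfied.
Vote: requires a majority of all members (18,612); a majority of 18612 is 9307, so 9,307 needed; 9,319 in favor. Satisfied.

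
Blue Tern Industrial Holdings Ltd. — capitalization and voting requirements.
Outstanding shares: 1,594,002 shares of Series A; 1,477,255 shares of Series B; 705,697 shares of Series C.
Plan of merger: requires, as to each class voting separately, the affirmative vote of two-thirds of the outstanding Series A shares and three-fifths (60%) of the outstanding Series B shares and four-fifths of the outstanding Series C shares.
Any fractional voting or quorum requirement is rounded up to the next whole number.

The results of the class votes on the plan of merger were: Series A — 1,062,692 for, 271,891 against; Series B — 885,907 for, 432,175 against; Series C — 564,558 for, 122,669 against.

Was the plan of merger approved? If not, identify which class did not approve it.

Not approved — the Series B shares did not give the required vote.

Series A: 2/3 of 1594002 = 1062668; 1,062,668 required, 1,062,692 in favor — approved.
Series B: 3/5 of 1477255 = 886353; 886,353 required, 885,907 in favor — not approved.
Series C: 4/5 of 705697 = 564557.60, rounded up to 564558; 564,558 required, 564,558 in favor — approved.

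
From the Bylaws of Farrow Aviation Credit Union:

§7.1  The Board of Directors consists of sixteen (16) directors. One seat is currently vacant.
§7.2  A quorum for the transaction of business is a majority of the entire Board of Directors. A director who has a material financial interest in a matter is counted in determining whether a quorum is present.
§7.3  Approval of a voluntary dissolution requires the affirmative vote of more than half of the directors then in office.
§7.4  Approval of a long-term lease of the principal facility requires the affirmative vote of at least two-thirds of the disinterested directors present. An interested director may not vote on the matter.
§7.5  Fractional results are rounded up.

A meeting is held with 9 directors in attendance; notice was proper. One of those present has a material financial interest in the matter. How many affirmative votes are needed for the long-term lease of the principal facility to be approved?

The long-term lease of the principal facility requires two-thirds of the disinterested directors present (9 − 1 = 8).
2/3 of 8 = 5.33, rounded up to 6.

6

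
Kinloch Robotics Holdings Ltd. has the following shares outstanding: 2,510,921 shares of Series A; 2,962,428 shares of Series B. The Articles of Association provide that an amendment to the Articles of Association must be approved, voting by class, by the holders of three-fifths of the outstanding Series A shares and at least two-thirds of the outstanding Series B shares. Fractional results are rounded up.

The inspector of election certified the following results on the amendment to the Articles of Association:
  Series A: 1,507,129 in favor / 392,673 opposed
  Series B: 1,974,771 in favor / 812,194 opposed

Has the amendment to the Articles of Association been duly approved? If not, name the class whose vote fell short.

Not approved — the Series B shares did not give the required vote.

Series A: 3/5 of 2510921 = 1506552.60, rounded up to 1506553; 1,506,553 required, 1,507,129 in favor — approved.
Series B: 2/3 of 2962428 = 1974952; 1,974,952 required, 1,974,771 in favor — not approved.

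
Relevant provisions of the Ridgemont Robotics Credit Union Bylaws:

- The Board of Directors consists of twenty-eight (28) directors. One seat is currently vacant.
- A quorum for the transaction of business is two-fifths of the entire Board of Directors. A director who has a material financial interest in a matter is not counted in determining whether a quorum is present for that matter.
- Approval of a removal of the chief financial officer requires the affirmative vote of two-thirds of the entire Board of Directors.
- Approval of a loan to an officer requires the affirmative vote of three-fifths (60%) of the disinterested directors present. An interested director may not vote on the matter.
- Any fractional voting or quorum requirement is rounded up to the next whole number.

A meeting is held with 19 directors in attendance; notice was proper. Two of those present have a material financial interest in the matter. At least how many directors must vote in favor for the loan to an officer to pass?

The loan to an officer requires three-fifths of the disinterested directors present (19 − 2 = 17).
3/5 of 17 = 10.20, rounded up to 11.

11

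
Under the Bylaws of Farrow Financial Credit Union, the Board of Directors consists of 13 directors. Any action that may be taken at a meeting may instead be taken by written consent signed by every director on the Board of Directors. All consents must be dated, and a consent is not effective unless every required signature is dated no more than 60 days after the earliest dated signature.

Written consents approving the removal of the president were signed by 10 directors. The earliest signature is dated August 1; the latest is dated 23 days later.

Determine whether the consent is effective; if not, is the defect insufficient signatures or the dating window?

Not effective — insufficient signatures.

Signatures required: the unanimous vote of 13 — unanimous means all 13, so 13 needed; 10 signed. Insufficient.
Dating window: the latest signature is 23 days after the earliest; the limit is 60 days. Within the window.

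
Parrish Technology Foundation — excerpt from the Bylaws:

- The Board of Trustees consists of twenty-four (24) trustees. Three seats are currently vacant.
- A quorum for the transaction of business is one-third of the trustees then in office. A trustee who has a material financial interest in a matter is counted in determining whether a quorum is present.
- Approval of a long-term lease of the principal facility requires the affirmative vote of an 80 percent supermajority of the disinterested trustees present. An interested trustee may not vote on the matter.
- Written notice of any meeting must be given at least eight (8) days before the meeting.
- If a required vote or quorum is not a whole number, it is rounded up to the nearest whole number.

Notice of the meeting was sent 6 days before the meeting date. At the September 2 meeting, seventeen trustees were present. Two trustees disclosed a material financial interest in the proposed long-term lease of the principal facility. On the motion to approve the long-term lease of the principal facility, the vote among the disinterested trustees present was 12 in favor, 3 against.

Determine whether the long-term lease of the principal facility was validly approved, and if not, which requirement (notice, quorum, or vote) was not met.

Notice: 6 days given; 8 required (6 < 8). Not satisfied.
Quorum: 17 present (interested trustees count toward quorum); quorum is 7. Satisfied.
Vote: the long-term lease of the principal facility requires four-fifths of the disinterested trustees present (17 − 2 = 15). 4/5 of 15 = 12, so 12 affirmative votes are needed; 12 voted in favor. Satisfied.

Invalid — notice requirement not satisfied.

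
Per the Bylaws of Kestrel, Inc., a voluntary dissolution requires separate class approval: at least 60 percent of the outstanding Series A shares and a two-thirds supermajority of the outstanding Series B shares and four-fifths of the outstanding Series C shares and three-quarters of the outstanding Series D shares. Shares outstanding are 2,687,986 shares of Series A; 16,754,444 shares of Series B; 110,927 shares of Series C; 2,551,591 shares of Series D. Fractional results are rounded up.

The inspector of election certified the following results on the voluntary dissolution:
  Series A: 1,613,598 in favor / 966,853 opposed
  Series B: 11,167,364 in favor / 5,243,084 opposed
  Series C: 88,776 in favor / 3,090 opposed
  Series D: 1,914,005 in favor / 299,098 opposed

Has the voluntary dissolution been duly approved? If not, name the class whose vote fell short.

Not approved — the Series B shares did not give the required vote.

Series A: 3/5 of 2687986 = 1612791.60, rounded up to 1612792; 1,612,792 required, 1,613,598 in favor — approved.
Series B: 2/3 of 16754444 = 11169629.33, rounded up to 11169630; 11,169,630 required, 11,167,364 in favor — not approved.
Series C: 4/5 of 110927 = 88741.60, rounded up to 88742; 88,742 required, 88,776 in favor — approved.
Series D: 3/4 of 2551591 = 1913693.25, rounded up to 1913694; 1,913,694 required, 1,914,005 in favor — approved.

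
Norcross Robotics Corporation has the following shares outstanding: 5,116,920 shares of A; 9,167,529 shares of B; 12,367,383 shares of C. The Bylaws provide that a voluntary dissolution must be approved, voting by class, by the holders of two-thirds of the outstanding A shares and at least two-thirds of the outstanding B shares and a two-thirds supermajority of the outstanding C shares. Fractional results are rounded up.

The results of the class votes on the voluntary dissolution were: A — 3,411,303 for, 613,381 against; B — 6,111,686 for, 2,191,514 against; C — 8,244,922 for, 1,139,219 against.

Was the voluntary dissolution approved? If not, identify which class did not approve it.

Approved — every class gave the required vote.

A: 2/3 of 5116920 = 3411280; 3,411,280 required, 3,411,303 in favor — approved.
B: 2/3 of 9167529 = 6111686; 6,111,686 required, 6,111,686 in favor — approved.
C: 2/3 of 12367383 = 8244922; 8,244,922 required, 8,244,922 in favor — approved.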